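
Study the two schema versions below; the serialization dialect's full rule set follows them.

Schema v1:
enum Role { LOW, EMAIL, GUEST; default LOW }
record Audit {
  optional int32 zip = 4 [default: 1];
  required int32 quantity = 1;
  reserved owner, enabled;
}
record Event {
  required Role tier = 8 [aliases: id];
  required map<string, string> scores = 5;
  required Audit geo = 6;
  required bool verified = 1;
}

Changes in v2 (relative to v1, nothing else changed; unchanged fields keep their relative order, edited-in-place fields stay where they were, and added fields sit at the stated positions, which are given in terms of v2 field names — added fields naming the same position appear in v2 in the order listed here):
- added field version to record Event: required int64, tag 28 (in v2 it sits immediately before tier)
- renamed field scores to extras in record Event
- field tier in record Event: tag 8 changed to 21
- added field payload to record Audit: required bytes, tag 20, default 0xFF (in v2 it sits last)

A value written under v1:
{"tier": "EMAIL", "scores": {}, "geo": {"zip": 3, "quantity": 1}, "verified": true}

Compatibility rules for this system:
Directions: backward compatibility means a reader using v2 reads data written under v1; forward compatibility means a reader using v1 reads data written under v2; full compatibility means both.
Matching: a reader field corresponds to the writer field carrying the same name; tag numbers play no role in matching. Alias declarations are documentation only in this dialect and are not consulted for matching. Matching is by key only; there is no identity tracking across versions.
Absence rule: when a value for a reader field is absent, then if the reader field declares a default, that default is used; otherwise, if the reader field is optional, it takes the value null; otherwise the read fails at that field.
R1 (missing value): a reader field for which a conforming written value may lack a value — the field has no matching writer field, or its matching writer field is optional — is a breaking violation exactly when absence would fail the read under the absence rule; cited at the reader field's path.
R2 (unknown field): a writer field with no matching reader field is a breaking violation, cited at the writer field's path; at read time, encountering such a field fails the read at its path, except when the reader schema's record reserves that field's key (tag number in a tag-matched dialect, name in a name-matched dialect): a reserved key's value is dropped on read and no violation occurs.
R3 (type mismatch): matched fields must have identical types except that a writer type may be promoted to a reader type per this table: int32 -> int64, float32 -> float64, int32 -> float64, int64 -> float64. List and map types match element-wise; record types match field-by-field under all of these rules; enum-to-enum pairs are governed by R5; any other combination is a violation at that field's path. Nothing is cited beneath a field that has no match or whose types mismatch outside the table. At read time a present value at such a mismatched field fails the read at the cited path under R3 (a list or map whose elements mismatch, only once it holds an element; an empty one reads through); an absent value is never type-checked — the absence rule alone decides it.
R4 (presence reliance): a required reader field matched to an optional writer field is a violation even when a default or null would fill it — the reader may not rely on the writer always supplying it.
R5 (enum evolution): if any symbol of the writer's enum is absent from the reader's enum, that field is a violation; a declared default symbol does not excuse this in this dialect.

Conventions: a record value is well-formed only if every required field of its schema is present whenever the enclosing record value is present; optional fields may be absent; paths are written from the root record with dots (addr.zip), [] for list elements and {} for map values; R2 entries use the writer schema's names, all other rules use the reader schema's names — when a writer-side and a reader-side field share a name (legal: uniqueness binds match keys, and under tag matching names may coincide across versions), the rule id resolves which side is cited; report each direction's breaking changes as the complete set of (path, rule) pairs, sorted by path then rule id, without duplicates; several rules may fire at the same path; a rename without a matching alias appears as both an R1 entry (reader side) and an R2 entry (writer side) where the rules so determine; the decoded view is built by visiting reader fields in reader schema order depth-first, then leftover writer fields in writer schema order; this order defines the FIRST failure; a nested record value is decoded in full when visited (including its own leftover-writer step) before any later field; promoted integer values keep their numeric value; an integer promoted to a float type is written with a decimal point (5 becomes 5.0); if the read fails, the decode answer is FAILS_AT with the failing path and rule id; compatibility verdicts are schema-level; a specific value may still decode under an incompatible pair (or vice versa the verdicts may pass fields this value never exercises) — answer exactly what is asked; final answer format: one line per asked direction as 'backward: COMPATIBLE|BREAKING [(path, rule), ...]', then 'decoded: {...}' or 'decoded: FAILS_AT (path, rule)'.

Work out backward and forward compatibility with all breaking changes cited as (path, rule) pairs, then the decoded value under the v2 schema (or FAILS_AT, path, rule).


backward: BREAKING [(extras, R1), (scores, R2), (version, R1)]; forward: BREAKING [(extras, R2), (geo.payload, R2), (scores, R1), (version, R2)]; decoded: FAILS_AT (version, R1)

each type pair in Event: writer, then reader
checking backward for Event: reader v2 against writer v1:
  version: no writer match
  tier <- tier (Role -> Role, writer required)
  extras: no writer match
  geo <- geo (Audit -> Audit, writer required)
  verified <- verified (bool -> bool, writer required)
  scores (writer side), unknown to reader
  geo.zip <- geo.zip (int32 -> int32, writer optional)
  geo.quantity <- geo.quantity (int32 -> int32, writer required)
  geo.payload: no writer match
  R1 fires at extras
  R2 fires at scores
  R1 fires at version
  => backward: BREAKING (3)
checking forward for Event: reader v1 against writer v2:
  tier <- tier (Role -> Role, writer required)
  scores: no writer match
  geo <- geo (Audit -> Audit, writer required)
  verified <- verified (bool -> bool, writer required)
  version (writer side), unknown to reader
  extras (writer side), unknown to reader
  geo.zip <- geo.zip (int32 -> int32, writer optional)
  geo.quantity <- geo.quantity (int32 -> int32, writer required)
  geo.payload (writer side), unknown to reader
  R2 fires at extras
  R2 fires at geo.payload
  R1 fires at scores
  R2 fires at version
  => forward: BREAKING (4)
decode walk for Event under reader schema v2:
  read fails at version under R1 (no fill)
  => FAILS_AT (version, R1)


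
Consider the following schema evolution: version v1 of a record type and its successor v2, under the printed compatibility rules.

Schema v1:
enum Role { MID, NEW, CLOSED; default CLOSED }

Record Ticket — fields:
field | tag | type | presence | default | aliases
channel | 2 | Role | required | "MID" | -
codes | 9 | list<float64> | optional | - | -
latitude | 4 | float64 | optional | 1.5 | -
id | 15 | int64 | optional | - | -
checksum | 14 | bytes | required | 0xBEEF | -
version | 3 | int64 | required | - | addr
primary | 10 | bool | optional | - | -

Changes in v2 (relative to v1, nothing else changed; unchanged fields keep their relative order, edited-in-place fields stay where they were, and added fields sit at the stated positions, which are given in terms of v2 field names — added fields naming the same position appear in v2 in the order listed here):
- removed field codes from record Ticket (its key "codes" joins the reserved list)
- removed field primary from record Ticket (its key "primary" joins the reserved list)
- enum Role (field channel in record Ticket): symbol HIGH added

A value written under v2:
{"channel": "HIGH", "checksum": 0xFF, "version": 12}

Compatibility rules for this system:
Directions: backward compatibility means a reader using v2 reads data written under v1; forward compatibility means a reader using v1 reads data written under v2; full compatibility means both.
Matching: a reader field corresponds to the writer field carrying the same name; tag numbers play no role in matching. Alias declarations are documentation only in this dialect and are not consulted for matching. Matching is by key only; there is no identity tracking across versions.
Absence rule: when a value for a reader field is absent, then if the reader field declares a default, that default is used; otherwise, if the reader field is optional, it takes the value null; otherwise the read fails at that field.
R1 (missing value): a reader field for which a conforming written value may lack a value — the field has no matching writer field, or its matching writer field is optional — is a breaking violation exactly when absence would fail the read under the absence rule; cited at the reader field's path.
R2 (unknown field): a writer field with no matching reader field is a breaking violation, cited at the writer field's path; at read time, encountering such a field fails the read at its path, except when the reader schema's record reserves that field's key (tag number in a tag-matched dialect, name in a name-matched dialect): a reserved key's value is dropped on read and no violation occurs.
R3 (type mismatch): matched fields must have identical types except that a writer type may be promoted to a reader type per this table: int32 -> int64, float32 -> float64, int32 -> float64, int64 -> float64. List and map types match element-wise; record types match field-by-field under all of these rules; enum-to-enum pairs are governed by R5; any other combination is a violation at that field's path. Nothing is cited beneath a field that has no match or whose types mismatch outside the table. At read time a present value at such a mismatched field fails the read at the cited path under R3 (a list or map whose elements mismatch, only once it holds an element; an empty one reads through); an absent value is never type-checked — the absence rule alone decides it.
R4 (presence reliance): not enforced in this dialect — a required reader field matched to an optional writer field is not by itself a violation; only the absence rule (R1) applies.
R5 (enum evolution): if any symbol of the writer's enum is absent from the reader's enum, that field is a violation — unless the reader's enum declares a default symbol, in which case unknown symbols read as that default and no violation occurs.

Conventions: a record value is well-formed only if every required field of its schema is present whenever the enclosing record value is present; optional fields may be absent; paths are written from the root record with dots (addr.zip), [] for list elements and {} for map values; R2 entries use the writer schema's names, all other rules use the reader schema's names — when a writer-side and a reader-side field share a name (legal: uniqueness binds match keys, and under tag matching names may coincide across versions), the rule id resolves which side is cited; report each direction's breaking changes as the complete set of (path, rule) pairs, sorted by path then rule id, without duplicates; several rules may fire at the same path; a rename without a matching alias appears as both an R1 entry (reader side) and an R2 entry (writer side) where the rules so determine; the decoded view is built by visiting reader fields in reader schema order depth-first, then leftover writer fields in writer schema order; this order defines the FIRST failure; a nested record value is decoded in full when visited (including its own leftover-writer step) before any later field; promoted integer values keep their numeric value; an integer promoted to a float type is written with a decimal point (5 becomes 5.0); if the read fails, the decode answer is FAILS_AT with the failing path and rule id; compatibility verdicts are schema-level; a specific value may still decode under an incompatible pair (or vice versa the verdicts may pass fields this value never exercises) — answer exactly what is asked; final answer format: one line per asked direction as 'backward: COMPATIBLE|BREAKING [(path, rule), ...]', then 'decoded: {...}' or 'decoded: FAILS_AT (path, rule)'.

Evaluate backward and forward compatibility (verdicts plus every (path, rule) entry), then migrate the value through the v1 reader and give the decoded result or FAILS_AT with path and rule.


arrows below run writer -> reader for Ticket
backward on Ticket — v2 reading data written by v1:
  channel <- channel (Role -> Role, writer required)
  latitude <- latitude (float64 -> float64, writer optional)
  id <- id (int64 -> int64, writer optional)
  checksum <- checksum (bytes -> bytes, writer required)
  version <- version (int64 -> int64, writer required)
  writer field codes has no reader counterpart
  writer field primary has no reader counterpart
  => no violations; backward on Ticket: COMPATIBLE
forward on Ticket — v1 reading data written by v2:
  channel <- channel (Role -> Role, writer required)
  no writer field matches reader codes
  latitude <- latitude (float64 -> float64, writer optional)
  id <- id (int64 -> int64, writer optional)
  checksum <- checksum (bytes -> bytes, writer required)
  version <- version (int64 -> int64, writer required)
  no writer field matches reader primary
  => no violations; forward on Ticket: COMPATIBLE
migrating the Ticket value to v1:
  channel := "CLOSED" (symbol HIGH -> reader default)
  codes := null (not supplied -> null)
  latitude := 1.5 (no value, default fills)
  id := null (not supplied -> null)
  checksum := 0xFF
  version := 12
  primary := null (not supplied -> null)
  => decoded: {"channel": "CLOSED", "codes": null, "latitude": 1.5, "id": null, "checksum": 0xFF, "version": 12, "primary": null}

backward: COMPATIBLE []; forward: COMPATIBLE []; decoded: {"channel": "CLOSED", "codes": null, "latitude": 1.5, "id": null, "checksum": 0xFF, "version": 12, "primary": null}


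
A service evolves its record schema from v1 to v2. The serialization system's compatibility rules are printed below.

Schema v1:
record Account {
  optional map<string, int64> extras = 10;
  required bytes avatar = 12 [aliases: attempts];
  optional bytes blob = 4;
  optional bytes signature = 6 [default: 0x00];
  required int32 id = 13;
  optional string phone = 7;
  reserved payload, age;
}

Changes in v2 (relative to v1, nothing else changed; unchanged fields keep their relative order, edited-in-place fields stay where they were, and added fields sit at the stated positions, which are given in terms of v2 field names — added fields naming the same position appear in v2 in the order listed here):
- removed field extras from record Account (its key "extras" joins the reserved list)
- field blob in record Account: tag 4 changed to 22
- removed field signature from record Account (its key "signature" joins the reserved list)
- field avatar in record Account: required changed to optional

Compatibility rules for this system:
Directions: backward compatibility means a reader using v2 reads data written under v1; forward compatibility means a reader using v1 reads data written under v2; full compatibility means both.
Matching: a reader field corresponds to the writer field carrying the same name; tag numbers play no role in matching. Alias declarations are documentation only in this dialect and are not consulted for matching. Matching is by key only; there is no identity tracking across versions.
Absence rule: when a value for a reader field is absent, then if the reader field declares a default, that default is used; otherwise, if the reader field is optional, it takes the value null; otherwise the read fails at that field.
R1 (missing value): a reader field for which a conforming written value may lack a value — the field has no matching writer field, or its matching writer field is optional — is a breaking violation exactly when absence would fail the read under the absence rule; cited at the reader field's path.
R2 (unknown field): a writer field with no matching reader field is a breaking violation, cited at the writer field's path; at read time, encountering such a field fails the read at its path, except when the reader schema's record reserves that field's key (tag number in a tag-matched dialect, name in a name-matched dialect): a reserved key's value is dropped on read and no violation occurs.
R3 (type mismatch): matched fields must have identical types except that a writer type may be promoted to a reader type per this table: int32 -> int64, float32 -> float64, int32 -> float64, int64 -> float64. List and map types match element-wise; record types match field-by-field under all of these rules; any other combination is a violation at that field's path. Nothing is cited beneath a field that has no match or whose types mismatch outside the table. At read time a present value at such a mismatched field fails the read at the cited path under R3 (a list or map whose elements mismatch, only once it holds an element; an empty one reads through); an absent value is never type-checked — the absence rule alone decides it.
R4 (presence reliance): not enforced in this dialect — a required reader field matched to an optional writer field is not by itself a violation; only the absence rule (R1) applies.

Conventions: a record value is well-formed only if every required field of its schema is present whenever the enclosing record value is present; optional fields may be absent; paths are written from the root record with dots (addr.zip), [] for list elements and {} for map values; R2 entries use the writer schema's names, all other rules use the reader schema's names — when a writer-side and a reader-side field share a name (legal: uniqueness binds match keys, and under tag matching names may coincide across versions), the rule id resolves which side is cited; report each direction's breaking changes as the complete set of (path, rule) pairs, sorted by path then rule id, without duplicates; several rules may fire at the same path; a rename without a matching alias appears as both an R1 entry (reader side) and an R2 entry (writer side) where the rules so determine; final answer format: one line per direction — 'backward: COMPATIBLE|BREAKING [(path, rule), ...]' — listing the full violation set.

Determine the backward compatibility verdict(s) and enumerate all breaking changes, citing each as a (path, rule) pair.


in Account below, arrows point writer -> reader
backward analysis of Account with v2 as reader and v1 as writer:
  writer required, bytes -> bytes: reader avatar maps from writer avatar
  writer optional, bytes -> bytes: reader blob maps from writer blob
  writer required, int32 -> int32: reader id maps from writer id
  writer optional, string -> string: reader phone maps from writer phone
  extras (writer side), unknown to reader
  signature (writer side), unknown to reader
  => no violations; backward on Account: COMPATIBLE
checking off the Account differences that do not matter here:
  removed field extras from record Account (its key "extras" joins the reserved list) -> triggers nothing under Account's printed rules — same verdict
  field blob in record Account: tag 4 changed to 22 -> triggers nothing under Account's printed rules — same verdict
  removed field signature from record Account (its key "signature" joins the reserved list) -> triggers nothing under Account's printed rules — same verdict
  field avatar in record Account: required changed to optional -> its effect on Account is confined to the forward direction, not asked

backward: COMPATIBLE []


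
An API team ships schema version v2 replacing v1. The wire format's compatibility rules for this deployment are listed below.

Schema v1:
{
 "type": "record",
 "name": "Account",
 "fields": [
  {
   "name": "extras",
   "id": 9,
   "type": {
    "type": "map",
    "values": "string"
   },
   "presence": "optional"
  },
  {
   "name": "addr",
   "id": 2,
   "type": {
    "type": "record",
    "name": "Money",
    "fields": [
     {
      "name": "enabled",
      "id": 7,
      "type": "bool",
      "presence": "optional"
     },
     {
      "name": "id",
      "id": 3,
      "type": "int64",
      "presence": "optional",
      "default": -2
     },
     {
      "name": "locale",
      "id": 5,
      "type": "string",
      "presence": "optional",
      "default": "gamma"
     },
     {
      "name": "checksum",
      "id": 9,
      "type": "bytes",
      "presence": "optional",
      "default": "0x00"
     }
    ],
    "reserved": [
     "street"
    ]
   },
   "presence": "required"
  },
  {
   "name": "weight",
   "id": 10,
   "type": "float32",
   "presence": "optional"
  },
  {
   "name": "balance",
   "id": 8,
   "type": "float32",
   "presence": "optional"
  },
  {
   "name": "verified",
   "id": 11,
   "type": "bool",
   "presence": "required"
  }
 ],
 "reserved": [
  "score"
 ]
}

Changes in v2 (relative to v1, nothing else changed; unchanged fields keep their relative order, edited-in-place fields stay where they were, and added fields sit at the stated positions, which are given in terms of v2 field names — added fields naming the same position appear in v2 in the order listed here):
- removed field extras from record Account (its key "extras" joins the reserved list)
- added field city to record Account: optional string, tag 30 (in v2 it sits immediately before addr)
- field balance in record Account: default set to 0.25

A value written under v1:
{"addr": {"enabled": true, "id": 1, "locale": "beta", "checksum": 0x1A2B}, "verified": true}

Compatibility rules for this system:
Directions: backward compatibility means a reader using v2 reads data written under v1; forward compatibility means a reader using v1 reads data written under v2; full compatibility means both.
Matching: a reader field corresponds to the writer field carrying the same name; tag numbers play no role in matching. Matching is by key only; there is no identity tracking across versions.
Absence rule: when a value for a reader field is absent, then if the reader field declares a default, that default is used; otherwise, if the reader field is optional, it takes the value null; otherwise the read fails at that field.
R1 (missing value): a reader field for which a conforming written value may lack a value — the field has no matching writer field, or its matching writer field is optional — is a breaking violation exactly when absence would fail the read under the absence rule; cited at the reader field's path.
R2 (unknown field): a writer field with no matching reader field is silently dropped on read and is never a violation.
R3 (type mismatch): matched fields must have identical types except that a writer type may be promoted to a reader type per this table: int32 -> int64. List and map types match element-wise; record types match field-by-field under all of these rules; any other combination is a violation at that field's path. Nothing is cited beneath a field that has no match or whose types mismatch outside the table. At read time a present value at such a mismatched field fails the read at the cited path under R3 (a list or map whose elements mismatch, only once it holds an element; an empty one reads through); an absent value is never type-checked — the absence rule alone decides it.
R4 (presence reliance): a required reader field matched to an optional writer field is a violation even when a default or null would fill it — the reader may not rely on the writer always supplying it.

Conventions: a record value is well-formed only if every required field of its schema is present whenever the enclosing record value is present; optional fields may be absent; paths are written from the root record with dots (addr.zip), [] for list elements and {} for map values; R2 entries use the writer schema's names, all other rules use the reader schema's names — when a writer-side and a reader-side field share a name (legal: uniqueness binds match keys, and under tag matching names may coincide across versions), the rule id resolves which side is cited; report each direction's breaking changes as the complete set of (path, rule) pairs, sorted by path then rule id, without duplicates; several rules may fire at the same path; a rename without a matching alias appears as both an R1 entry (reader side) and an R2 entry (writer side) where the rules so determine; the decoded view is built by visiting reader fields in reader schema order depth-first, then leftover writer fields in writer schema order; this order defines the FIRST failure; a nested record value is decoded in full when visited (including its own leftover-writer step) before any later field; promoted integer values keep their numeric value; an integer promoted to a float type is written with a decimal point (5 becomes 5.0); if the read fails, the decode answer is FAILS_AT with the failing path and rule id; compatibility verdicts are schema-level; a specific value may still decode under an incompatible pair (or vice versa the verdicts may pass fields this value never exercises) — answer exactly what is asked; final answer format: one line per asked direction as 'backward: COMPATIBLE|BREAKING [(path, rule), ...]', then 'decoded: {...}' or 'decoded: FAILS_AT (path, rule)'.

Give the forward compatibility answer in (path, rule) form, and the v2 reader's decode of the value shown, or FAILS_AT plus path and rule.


the writer's type comes first in each Account pair
forward for Account (reader v1, writer v2):
  extras: no writer match
  addr: Money -> Money, writer required; from addr
  weight: float32 -> float32, writer optional; from weight
  balance: float32 -> float32, writer optional; from balance
  verified: bool -> bool, writer required; from verified
  leftover writer field: city
  addr.enabled: bool -> bool, writer optional; from addr.enabled
  addr.id: int64 -> int64, writer optional; from addr.id
  addr.locale: string -> string, writer optional; from addr.locale
  addr.checksum: bytes -> bytes, writer optional; from addr.checksum
  => forward: COMPATIBLE
migrating the Account value to v2:
  city := null (absent, optional -> null)
  addr.enabled := true
  addr.id := 1
  addr.locale := "beta"
  addr.checksum := 0x1A2B
  weight := null (absent, optional -> null)
  balance := 0.25 (absent -> default)
  verified := true
  => decoded: {"city": null, "addr": {"enabled": true, "id": 1, "locale": "beta", "checksum": 0x1A2B}, "weight": null, "balance": 0.25, "verified": true}

forward: COMPATIBLE []; decoded: {"city": null, "addr": {"enabled": true, "id": 1, "locale": "beta", "checksum": 0x1A2B}, "weight": null, "balance": 0.25, "verified": true}


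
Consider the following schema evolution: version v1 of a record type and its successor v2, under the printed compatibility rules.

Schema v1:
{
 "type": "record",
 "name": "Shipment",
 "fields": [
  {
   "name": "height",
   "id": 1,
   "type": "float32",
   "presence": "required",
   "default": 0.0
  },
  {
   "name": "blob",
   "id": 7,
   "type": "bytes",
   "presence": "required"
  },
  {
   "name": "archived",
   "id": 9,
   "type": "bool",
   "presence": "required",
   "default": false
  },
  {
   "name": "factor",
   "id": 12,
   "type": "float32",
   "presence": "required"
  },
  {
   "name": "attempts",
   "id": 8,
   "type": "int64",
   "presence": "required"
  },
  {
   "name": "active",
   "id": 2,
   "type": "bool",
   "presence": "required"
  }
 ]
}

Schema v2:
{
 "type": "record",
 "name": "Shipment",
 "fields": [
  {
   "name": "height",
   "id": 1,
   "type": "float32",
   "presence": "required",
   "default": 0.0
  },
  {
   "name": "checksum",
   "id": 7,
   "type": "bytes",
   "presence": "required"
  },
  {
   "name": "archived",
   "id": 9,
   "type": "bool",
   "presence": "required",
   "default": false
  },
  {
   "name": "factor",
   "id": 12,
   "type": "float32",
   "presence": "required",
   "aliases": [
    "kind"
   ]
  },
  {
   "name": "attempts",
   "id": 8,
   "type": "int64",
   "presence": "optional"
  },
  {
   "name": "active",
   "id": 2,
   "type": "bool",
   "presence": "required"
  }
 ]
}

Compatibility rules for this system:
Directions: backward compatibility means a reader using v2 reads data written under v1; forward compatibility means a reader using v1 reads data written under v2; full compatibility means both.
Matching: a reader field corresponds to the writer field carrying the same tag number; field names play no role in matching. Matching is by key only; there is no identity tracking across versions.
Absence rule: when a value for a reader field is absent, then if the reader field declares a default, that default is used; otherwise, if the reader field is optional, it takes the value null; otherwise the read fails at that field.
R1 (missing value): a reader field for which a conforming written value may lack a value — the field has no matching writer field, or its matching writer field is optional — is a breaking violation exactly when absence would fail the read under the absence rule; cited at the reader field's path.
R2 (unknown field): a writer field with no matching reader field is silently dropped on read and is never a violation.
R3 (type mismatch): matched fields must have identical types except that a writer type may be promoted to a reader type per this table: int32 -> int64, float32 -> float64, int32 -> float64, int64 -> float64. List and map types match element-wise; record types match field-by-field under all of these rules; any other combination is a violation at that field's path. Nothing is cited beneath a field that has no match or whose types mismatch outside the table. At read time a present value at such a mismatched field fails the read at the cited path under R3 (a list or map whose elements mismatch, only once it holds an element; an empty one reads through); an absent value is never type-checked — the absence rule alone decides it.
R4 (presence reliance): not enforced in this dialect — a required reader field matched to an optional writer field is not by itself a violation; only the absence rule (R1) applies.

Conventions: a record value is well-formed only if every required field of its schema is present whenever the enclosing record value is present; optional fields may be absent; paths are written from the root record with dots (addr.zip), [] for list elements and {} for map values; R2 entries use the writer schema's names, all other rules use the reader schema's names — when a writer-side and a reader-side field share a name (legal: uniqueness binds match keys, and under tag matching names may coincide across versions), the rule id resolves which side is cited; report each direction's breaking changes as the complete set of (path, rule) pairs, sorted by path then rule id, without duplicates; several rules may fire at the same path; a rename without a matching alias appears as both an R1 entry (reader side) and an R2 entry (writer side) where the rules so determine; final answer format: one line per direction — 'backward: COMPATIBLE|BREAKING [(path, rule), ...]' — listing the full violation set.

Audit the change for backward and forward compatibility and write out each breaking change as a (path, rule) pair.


each type pair in Shipment: writer, then reader
backward for Shipment (reader v2, writer v1):
  height: paired with writer height (float32 -> float32; writer required)
  checksum: paired with writer blob (bytes -> bytes; writer required)
  archived: paired with writer archived (bool -> bool; writer required)
  factor: paired with writer factor (float32 -> float32; writer required)
  attempts: paired with writer attempts (int64 -> int64; writer required)
  active: paired with writer active (bool -> bool; writer required)
  => backward verdict for Shipment: COMPATIBLE, no violations
forward for Shipment (reader v1, writer v2):
  height: paired with writer height (float32 -> float32; writer required)
  blob: paired with writer checksum (bytes -> bytes; writer required)
  archived: paired with writer archived (bool -> bool; writer required)
  factor: paired with writer factor (float32 -> float32; writer required)
  attempts: paired with writer attempts (int64 -> int64; writer optional)
  active: paired with writer active (bool -> bool; writer required)
  violation R1 at attempts
  => 1 violation(s): forward is BREAKING for Shipment

backward: COMPATIBLE []; forward: BREAKING [(attempts, R1)]


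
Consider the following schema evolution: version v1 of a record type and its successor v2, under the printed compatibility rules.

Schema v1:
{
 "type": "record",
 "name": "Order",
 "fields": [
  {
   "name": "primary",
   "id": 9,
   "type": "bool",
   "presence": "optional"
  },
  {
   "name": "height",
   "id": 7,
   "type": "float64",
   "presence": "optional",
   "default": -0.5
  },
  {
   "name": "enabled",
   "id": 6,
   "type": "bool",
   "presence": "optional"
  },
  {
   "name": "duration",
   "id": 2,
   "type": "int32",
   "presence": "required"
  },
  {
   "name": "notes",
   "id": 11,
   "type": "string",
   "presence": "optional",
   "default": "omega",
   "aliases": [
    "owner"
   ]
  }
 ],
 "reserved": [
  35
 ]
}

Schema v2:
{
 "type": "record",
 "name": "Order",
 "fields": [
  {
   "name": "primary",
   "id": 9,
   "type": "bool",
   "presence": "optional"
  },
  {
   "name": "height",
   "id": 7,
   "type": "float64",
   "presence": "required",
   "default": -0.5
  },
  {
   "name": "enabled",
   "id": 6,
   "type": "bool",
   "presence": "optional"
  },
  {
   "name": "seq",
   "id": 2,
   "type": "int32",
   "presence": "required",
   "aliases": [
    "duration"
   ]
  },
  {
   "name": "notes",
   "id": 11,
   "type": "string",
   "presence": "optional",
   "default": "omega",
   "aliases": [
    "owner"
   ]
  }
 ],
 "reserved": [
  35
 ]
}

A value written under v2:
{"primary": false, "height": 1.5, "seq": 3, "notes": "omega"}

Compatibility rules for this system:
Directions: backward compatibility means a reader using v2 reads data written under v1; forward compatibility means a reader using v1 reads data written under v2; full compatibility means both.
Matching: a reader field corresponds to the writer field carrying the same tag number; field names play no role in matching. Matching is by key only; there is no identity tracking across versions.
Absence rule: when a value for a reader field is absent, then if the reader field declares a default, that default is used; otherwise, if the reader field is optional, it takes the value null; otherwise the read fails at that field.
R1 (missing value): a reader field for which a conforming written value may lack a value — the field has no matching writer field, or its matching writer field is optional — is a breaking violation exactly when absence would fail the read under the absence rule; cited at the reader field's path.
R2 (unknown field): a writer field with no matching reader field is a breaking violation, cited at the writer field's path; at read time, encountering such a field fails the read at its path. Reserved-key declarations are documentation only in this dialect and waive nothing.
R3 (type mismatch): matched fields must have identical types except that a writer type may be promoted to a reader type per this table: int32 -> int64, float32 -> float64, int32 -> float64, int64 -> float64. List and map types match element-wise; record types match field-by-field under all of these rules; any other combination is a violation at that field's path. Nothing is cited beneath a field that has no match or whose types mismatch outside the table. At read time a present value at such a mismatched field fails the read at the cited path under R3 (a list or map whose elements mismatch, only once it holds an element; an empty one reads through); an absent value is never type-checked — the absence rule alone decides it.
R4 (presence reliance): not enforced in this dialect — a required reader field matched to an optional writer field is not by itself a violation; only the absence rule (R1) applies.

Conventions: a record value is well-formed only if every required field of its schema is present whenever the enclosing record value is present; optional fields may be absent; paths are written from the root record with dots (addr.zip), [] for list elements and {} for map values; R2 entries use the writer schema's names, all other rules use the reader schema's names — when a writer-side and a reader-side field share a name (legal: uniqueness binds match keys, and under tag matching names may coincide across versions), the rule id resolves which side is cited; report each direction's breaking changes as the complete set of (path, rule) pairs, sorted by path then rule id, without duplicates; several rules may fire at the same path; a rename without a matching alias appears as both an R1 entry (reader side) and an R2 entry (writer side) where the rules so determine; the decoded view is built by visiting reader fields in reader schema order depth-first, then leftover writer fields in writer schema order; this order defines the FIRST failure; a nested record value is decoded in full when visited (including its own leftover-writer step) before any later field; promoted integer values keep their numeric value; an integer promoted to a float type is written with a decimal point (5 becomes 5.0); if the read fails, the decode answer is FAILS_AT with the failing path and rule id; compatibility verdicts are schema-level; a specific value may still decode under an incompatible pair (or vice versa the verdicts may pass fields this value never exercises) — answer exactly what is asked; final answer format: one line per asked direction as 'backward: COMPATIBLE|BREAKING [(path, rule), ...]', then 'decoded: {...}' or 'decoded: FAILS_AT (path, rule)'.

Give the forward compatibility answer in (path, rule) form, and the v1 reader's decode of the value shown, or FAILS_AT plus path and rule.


forward: COMPATIBLE []; decoded: {"primary": false, "height": 1.5, "enabled": null, "duration": 3, "notes": "omega"}

each type pair in Order: writer, then reader
forward for Order (reader v1, writer v2):
  primary: paired with writer primary (bool -> bool; writer optional)
  height: paired with writer height (float64 -> float64; writer required)
  enabled: paired with writer enabled (bool -> bool; writer optional)
  duration: paired with writer seq (int32 -> int32; writer required)
  notes: paired with writer notes (string -> string; writer optional)
  nothing fires on Order: forward is COMPATIBLE
decoding the Order value with the v1 reader:
  primary := false
  height := 1.5
  enabled := null (not supplied -> null)
  duration := 3 (from writer seq)
  notes := "omega"
  => decoded: {"primary": false, "height": 1.5, "enabled": null, "duration": 3, "notes": "omega"}
ruling out the remaining Order differences:
  renamed field duration to seq in record Order (alias duration declared on the renamed field) -> no rule fires on it in Order's dialect; the asked verdict holds
  field height in record Order: optional changed to required -> no rule fires on it in Order's dialect; the asked verdict holds


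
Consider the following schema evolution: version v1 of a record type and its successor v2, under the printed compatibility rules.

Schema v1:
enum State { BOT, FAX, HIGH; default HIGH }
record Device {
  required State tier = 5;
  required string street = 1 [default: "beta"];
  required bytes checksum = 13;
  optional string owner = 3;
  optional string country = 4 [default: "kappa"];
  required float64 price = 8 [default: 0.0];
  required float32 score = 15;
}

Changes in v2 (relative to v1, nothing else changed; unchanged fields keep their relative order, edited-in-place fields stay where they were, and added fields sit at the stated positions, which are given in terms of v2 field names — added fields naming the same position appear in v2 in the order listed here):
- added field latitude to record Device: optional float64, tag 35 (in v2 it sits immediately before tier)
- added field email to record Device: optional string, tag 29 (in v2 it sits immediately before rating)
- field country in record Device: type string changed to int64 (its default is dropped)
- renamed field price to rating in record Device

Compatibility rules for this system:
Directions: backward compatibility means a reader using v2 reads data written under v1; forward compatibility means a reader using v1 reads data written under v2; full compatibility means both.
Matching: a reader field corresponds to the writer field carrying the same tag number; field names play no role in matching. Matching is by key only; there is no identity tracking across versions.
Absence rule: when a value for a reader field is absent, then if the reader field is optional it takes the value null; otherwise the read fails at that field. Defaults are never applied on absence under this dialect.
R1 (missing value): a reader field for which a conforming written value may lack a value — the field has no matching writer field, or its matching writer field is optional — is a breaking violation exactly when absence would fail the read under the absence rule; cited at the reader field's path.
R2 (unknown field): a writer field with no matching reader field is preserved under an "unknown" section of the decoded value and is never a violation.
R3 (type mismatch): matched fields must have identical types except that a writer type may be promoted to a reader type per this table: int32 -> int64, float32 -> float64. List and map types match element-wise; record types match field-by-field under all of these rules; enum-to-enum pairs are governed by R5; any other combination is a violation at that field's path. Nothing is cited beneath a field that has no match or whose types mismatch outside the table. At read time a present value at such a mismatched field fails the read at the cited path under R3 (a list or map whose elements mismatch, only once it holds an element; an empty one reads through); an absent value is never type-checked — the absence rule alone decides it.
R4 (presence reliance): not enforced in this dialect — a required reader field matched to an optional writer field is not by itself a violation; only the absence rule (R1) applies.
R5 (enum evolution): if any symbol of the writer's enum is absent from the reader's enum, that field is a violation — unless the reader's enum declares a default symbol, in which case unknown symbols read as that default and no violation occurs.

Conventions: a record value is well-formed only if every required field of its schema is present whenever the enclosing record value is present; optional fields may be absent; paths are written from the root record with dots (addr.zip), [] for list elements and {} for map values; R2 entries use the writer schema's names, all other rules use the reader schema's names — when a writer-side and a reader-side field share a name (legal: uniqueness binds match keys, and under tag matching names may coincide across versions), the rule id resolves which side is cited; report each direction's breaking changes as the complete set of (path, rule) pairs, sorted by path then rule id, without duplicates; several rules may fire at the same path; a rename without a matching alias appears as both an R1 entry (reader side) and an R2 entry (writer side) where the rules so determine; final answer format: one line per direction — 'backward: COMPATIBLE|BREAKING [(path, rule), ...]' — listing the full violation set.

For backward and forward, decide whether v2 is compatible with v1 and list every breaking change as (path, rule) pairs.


in Device below, arrows point writer -> reader
checking backward for Device: reader v2 against writer v1:
  latitude: no writer match
  tier: paired with writer tier (State -> State; writer required)
  street: paired with writer street (string -> string; writer required)
  checksum: paired with writer checksum (bytes -> bytes; writer required)
  owner: paired with writer owner (string -> string; writer optional)
  country: paired with writer country (string -> int64; writer optional)
  email: no writer match
  rating: paired with writer price (float64 -> float64; writer required)
  score: paired with writer score (float32 -> float32; writer required)
  R3 fires at country
  => backward: BREAKING (1)
checking forward for Device: reader v1 against writer v2:
  tier: paired with writer tier (State -> State; writer required)
  street: paired with writer street (string -> string; writer required)
  checksum: paired with writer checksum (bytes -> bytes; writer required)
  owner: paired with writer owner (string -> string; writer optional)
  country: paired with writer country (int64 -> string; writer optional)
  price: paired with writer rating (float64 -> float64; writer required)
  score: paired with writer score (float32 -> float32; writer required)
  writer field latitude has no reader counterpart
  writer field email has no reader counterpart
  R3 fires at country
  => forward: BREAKING (1)

backward: BREAKING [(country, R3)]; forward: BREAKING [(country, R3)]
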